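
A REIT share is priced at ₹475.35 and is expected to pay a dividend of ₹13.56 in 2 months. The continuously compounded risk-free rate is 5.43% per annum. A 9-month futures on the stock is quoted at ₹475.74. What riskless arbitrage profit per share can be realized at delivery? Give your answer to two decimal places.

PV(dividends) I = 13.56·e^(−0.0543·2/12) = 13.4378
Fair futures F* = (S − I)·e^(rT) = (475.35 − 13.4378)·e^0.040725 = 461.9122 × 1.041566 = 481.1120
Market ₹475.74 < fair 481.1120: forward underpriced → reverse cash-and-carry (short the stock, invest proceeds at r, pay the dividends, go long the forward).
Profit at T = |F_mkt − F*| = |475.74 − 481.1120| = ₹5.37 per share

₹5.37 per share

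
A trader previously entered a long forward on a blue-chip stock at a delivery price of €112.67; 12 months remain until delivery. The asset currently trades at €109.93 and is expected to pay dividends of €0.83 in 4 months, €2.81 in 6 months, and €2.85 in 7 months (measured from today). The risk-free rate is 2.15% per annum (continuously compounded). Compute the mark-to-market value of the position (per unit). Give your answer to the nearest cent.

PV(remaining dividends) I = 0.83·e^(−0.0215·4/12) + 2.81·e^(−0.0215·6/12) + 2.85·e^(−0.0215·7/12) = 6.4185
Current forward F = (S − I)·e^(rT) = (109.93 − 6.4185)·e^(0.0215·12/12) = 103.5115 × 1.021733 = 105.7611
Value (long) = (F − K)·e^(−rT) = (105.7611 − 112.67) × 0.978729 = -6.7619
Value = -€6.76

-€6.76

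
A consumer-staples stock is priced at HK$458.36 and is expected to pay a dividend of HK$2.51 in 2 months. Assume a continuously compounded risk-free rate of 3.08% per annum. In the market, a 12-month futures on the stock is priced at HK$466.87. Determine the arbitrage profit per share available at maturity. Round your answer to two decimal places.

HK$3.25 per share

PV(dividends) I = 2.51·e^(−0.0308·2/12) = 2.4971
Fair futures F* = (S − I)·e^(rT) = (458.36 − 2.4971)·e^0.030800 = 455.8629 × 1.031279 = 470.1218
Market HK$466.87 < fair 470.1218: forward underpriced → reverse cash-and-carry (short the stock, invest proceeds at r, pay the dividends, go long the forward).
Profit at T = |F_mkt − F*| = |466.87 − 470.1218| = HK$3.25 per share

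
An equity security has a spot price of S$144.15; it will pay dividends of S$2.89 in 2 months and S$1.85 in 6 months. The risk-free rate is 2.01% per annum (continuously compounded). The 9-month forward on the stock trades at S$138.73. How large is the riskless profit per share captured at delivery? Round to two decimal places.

PV(dividends) I = 2.89·e^(−0.0201·2/12) + 1.85·e^(−0.0201·6/12) = 4.7118
Fair forward F* = (S − I)·e^(rT) = (144.15 − 4.7118)·e^0.015075 = 139.4382 × 1.015189 = 141.5561
Market S$138.73 < fair 141.5561: forward underpriced → reverse cash-and-carry (short the stock, invest proceeds at r, pay the dividends, go long the forward).
Profit at T = |F_mkt − F*| = |138.73 − 141.5561| = S$2.83 per share

S$2.83 per share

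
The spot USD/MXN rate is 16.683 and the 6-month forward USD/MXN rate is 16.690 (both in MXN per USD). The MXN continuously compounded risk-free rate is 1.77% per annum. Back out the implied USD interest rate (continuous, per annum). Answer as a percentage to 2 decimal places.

F = S·e^((r_MXN − r_USD)T) ⇒ r_USD = r_MXN − ln(F/S)/T
ln(16.690/16.683) = 0.000420; /(6/12) = 0.000840
r_USD = 0.0177 − 0.000840 = 0.016860
r_USD = 1.69%

1.69%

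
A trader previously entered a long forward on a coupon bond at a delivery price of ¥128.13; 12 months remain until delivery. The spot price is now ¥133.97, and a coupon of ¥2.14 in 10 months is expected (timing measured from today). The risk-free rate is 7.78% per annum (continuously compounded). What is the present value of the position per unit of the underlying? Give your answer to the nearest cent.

PV(remaining coupons) I = 2.14·e^(−0.0778·10/12) = 2.0057
Current forward F = (S − I)·e^(rT) = (133.97 − 2.0057)·e^(0.0778·12/12) = 131.9643 × 1.080906 = 142.6410
Value (long) = (F − K)·e^(−rT) = (142.6410 − 128.13) × 0.925149 = 13.4248
Value = ¥13.42

¥13.42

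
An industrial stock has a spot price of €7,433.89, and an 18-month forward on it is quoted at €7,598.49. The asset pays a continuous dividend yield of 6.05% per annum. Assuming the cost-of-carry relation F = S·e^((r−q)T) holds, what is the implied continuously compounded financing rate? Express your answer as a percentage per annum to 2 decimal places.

From F = S·e^((r−q)T): (r − q) = ln(F/S)/T
ln(7598.49/7433.89) = ln(1.022142) = 0.021900
(r − q) = 0.021900 / (18/12) = 0.014600
r = ln(F/S)/T + q = 0.014600 + 0.0605 = 0.075100
r = 7.51%

7.51%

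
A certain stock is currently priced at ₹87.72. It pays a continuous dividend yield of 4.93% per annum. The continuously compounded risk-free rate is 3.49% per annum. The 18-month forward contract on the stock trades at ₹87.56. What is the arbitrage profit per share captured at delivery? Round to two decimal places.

Fair forward: F* = S·e^(carry·T), with carry = (r − q) = 0.0349 − 0.0493 = -0.0144
F* = 87.72 · e^(-0.0144 × 18/12) = 87.72 · e^-0.021600 = 87.72 × 0.978632 = ₹85.8456
Market ₹87.56 > fair ₹85.8456: forward overpriced → cash-and-carry (buy spot, short the forward).
At maturity, profit = |F_mkt − F*| = |87.56 − 85.8456| = ₹1.71 per share

₹1.71 per share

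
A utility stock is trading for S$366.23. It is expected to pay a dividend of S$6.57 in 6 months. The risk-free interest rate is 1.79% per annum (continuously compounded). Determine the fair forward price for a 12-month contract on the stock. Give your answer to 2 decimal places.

S$366.22

PV(dividends) I = 6.57·e^(−0.0179·6/12)
I = 6.5115
F = (S − I)·e^(rT) = (366.23 − 6.5115) · e^(0.0179·12/12)
= 359.7185 · e^0.017900 = 359.7185 × 1.018061 = S$366.22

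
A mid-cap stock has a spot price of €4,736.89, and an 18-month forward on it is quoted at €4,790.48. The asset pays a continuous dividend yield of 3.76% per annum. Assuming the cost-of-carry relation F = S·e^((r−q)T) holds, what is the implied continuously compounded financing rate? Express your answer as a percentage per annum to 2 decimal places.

4.51%

From F = S·e^((r−q)T): (r − q) = ln(F/S)/T
ln(4790.48/4736.89) = ln(1.011313) = 0.011249
(r − q) = 0.011249 / (18/12) = 0.007499
r = ln(F/S)/T + q = 0.007499 + 0.0376 = 0.045099
r = 4.51%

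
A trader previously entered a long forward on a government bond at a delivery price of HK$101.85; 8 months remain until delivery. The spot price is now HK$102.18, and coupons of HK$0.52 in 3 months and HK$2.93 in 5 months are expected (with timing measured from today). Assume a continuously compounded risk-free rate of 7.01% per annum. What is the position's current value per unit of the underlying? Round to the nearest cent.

PV(remaining coupons) I = 0.52·e^(−0.0701·3/12) + 2.93·e^(−0.0701·5/12) = 3.3566
Current forward F = (S − I)·e^(rT) = (102.18 − 3.3566)·e^(0.0701·8/12) = 98.8234 × 1.047843 = 103.5514
Value (long) = (F − K)·e^(−rT) = (103.5514 − 101.85) × 0.954342 = 1.6237
Value = HK$1.62

HK$1.62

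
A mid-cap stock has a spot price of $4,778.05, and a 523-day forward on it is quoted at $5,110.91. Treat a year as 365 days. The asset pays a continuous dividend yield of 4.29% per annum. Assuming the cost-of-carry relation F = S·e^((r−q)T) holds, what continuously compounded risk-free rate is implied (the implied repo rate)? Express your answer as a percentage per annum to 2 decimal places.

From F = S·e^((r−q)T): (r − q) = ln(F/S)/T
ln(5110.91/4778.05) = ln(1.069664) = 0.067345
(r − q) = 0.067345 / (523/365) = 0.047000
r = ln(F/S)/T + q = 0.047000 + 0.0429 = 0.089900
r = 8.99%

8.99%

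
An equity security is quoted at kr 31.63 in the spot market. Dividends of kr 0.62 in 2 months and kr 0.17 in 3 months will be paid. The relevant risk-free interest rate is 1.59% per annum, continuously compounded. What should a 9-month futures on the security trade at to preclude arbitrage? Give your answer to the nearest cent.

kr 31.21

PV(dividends) I = 0.62·e^(−0.0159·2/12) + 0.17·e^(−0.0159·3/12)
I = 0.6184 + 0.1693 = 0.7877
F = (S − I)·e^(rT) = (31.63 − 0.7877) · e^(0.0159·9/12)
= 30.8423 · e^0.011925 = 30.8423 × 1.011996 = kr 31.21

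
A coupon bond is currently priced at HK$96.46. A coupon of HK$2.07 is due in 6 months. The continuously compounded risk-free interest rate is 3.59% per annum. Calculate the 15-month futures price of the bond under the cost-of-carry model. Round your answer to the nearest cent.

PV(coupons) I = 2.07·e^(−0.0359·6/12)
I = 2.0332
F = (S − I)·e^(rT) = (96.46 − 2.0332) · e^(0.0359·15/12)
= 94.4268 · e^0.044875 = 94.4268 × 1.045897 = HK$98.76

HK$98.76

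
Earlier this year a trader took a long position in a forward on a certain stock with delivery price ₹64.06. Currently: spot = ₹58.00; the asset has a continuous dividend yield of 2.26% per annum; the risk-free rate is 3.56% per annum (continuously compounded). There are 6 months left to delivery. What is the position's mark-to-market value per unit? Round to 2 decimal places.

Current fair forward for the remaining 6 months: F = S·e^((r − q)·T), (r − q) = 0.0356 − 0.0226 = 0.0130
F = 58.00 · e^(0.0130 × 6/12) = 58.00 × 1.006521 = 58.3782
Value of long forward = (F − K)·e^(−rT) = (58.3782 − 64.06) · e^(−0.0356·6/12)
= -5.6818 × 0.982357 = -5.58

-₹5.58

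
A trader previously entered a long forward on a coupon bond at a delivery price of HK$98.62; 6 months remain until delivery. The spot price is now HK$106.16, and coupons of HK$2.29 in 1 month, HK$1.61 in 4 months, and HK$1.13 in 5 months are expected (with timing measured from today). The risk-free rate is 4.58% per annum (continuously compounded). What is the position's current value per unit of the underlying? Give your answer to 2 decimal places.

PV(remaining coupons) I = 2.29·e^(−0.0458·1/12) + 1.61·e^(−0.0458·4/12) + 1.13·e^(−0.0458·5/12) = 4.9755
Current forward F = (S − I)·e^(rT) = (106.16 − 4.9755)·e^(0.0458·6/12) = 101.1845 × 1.023164 = 103.5283
Value (long) = (F − K)·e^(−rT) = (103.5283 − 98.62) × 0.977360 = 4.7972
Value = HK$4.80

HK$4.80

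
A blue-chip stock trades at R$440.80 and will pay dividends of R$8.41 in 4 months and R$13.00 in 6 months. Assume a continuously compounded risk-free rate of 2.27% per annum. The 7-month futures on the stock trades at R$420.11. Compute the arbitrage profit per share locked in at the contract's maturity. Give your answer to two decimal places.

PV(dividends) I = 8.41·e^(−0.0227·4/12) + 13.00·e^(−0.0227·6/12) = 21.1999
Fair futures F* = (S − I)·e^(rT) = (440.80 − 21.1999)·e^0.013242 = 419.6001 × 1.013330 = 425.1934
Market R$420.11 < fair 425.1934: forward underpriced → reverse cash-and-carry (short the stock, invest proceeds at r, pay the dividends, go long the forward).
Profit at T = |F_mkt − F*| = |420.11 − 425.1934| = R$5.08 per share

R$5.08 per share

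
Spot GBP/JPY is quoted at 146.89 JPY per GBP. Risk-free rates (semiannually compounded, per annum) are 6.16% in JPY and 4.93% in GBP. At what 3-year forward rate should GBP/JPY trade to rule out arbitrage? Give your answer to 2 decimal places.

152.26

By covered interest parity, F = S · (1+r_JPY/2)^(2T) / (1+r_GBP/2)^(2T)
= 146.89 × 1.199628 / 1.157319 = 146.89 × 1.036558
F = 152.26 JPY per GBP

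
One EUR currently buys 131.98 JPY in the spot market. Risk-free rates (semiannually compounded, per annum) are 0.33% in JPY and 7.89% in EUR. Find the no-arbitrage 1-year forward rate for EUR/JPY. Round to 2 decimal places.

By covered interest parity, F = S · (1+r_JPY/2)^(2T) / (1+r_EUR/2)^(2T)
= 131.98 × 1.003303 / 1.080456 = 131.98 × 0.928592
F = 122.56 JPY per EUR

122.56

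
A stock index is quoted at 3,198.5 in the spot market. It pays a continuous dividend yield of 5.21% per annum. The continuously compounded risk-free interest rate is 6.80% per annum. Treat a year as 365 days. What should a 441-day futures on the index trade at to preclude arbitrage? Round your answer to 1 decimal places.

3,260.5

F = S·e^((r − q)T) = 3198.5 · e^((0.0680 − 0.0521) × 441/365)
= 3198.5 · e^0.019211 = 3198.5 × 1.019397
F = 3,260.5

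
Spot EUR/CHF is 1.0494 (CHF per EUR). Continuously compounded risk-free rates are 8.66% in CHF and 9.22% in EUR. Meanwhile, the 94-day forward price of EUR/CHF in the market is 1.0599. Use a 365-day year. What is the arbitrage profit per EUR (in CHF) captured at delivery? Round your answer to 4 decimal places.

Fair forward: F* = S·e^(carry·T), with carry = (r_CHF − r_EUR) = 0.0866 − 0.0922 = -0.0056
F* = 1.0494 · e^(-0.0056 × 94/365) = 1.0494 · e^-0.001442 = 1.0494 × 0.998559 = 1.0479
Market 1.0599 > fair 1.0479: forward overpriced → cash-and-carry (buy spot, short the forward).
At maturity, profit = |F_mkt − F*| = |1.0599 − 1.0479| = 0.0120 per EUR (in CHF)

0.0120 per EUR (in CHF)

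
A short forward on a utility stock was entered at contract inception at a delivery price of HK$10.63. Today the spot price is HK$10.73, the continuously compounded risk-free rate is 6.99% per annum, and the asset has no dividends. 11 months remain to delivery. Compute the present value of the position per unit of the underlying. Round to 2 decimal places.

Current fair forward for the remaining 11 months: F = S·e^(r·T), r = 0.0699
F = 10.73 · e^(0.0699 × 11/12) = 10.73 × 1.066172 = 11.4400
Value of long forward = (F − K)·e^(−rT) = (11.4400 − 10.63) · e^(−0.0699·11/12)
= 0.8100 × 0.937935 = 0.76
Short position value = −(long value) = -HK$0.76

-HK$0.76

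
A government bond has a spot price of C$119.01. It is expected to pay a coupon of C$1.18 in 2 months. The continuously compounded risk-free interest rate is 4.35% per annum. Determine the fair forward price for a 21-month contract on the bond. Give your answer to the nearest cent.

C$127.16

PV(coupons) I = 1.18·e^(−0.0435·2/12)
I = 1.1715
F = (S − I)·e^(rT) = (119.01 − 1.1715) · e^(0.0435·21/12)
= 117.8385 · e^0.076125 = 117.8385 × 1.079097 = C$127.16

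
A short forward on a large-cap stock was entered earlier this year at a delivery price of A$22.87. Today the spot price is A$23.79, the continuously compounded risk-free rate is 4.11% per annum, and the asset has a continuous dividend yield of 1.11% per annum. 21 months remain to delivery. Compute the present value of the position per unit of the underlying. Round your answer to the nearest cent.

Current fair forward for the remaining 21 months: F = S·e^((r − q)·T), (r − q) = 0.0411 − 0.0111 = 0.0300
F = 23.79 · e^(0.0300 × 21/12) = 23.79 × 1.053903 = 25.0724
Value of long forward = (F − K)·e^(−rT) = (25.0724 − 22.87) · e^(−0.0411·21/12)
= 2.2024 × 0.930601 = 2.05
Short position value = −(long value) = -A$2.05

-A$2.05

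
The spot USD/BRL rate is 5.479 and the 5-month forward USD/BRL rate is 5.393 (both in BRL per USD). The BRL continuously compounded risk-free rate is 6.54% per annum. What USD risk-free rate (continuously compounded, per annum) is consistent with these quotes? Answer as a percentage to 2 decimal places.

10.34%

F = S·e^((r_BRL − r_USD)T) ⇒ r_USD = r_BRL − ln(F/S)/T
ln(5.393/5.479) = -0.015821; /(5/12) = -0.037970
r_USD = 0.0654 + 0.037970 = 0.103370
r_USD = 10.34%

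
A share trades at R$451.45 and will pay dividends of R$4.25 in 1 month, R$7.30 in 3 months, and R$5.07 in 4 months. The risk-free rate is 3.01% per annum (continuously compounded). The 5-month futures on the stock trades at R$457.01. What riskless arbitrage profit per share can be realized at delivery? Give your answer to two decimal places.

PV(dividends) I = 4.25·e^(−0.0301·1/12) + 7.30·e^(−0.0301·3/12) + 5.07·e^(−0.0301·4/12) = 16.5040
Fair futures F* = (S − I)·e^(rT) = (451.45 − 16.5040)·e^0.012542 = 434.9460 × 1.012621 = 440.4355
Market R$457.01 > fair 440.4355: forward overpriced → cash-and-carry (borrow at r, buy the stock and collect the dividends, short the forward).
Profit at T = |F_mkt − F*| = |457.01 − 440.4355| = R$16.57 per share

R$16.57 per share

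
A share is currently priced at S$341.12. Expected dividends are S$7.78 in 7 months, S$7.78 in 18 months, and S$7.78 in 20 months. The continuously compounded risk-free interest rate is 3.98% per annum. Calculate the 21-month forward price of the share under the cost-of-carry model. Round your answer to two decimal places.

S$341.91

PV(dividends) I = 7.78·e^(−0.0398·7/12) + 7.78·e^(−0.0398·18/12) + 7.78·e^(−0.0398·20/12)
I = 7.6015 + 7.3291 + 7.2807 = 22.2113
F = (S − I)·e^(rT) = (341.12 − 22.2113) · e^(0.0398·21/12)
= 318.9087 · e^0.069650 = 318.9087 × 1.072133 = S$341.91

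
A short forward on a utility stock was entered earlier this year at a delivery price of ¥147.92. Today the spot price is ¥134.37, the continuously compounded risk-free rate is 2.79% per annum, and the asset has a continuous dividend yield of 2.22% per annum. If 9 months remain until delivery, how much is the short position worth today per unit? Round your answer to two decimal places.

¥12.71

Current fair forward for the remaining 9 months: F = S·e^((r − q)·T), (r − q) = 0.0279 − 0.0222 = 0.0057
F = 134.37 · e^(0.0057 × 9/12) = 134.37 × 1.004284 = 134.9456
Value of long forward = (F − K)·e^(−rT) = (134.9456 − 147.92) · e^(−0.0279·9/12)
= -12.9744 × 0.979292 = -12.71
Short position value = −(long value) = ¥12.71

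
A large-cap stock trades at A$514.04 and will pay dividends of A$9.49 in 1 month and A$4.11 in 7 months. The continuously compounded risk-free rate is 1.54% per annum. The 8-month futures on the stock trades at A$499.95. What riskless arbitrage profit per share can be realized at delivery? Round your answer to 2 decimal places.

A$5.70 per share

PV(dividends) I = 9.49·e^(−0.0154·1/12) + 4.11·e^(−0.0154·7/12) = 13.5511
Fair futures F* = (S − I)·e^(rT) = (514.04 − 13.5511)·e^0.010267 = 500.4889 × 1.010320 = 505.6539
Market A$499.95 < fair 505.6539: forward underpriced → reverse cash-and-carry (short the stock, invest proceeds at r, pay the dividends, go long the forward).
Profit at T = |F_mkt − F*| = |499.95 − 505.6539| = A$5.70 per share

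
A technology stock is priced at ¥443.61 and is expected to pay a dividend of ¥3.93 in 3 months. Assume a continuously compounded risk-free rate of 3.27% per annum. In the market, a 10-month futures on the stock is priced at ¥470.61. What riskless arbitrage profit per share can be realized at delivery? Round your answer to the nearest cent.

PV(dividends) I = 3.93·e^(−0.0327·3/12) = 3.8980
Fair futures F* = (S − I)·e^(rT) = (443.61 − 3.8980)·e^0.027250 = 439.7120 × 1.027625 = 451.8590
Market ¥470.61 > fair 451.8590: forward overpriced → cash-and-carry (borrow at r, buy the stock and collect the dividends, short the forward).
Profit at T = |F_mkt − F*| = |470.61 − 451.8590| = ¥18.75 per share

¥18.75 per share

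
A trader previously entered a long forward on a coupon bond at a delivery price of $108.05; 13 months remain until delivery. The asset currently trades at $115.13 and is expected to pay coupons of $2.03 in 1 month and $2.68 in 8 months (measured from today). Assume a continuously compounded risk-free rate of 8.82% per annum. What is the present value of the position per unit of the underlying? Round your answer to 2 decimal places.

PV(remaining coupons) I = 2.03·e^(−0.0882·1/12) + 2.68·e^(−0.0882·8/12) = 4.5421
Current forward F = (S − I)·e^(rT) = (115.13 − 4.5421)·e^(0.0882·13/12) = 110.5879 × 1.100264 = 121.6759
Value (long) = (F − K)·e^(−rT) = (121.6759 − 108.05) × 0.908873 = 12.3842
Value = $12.38

$12.38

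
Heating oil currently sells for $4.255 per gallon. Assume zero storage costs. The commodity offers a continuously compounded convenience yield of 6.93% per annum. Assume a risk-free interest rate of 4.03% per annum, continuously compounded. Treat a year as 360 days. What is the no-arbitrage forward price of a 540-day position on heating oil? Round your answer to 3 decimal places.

Net carry = r + u − y = 0.0403 + 0.0000 − 0.0693 = -0.0290
F = S·e^((r+u−y)T) = 4.255 · e^(-0.0290 × 540/360) = 4.255 · e^-0.043500
= 4.255 × 0.957433 = $4.074 per gallon

$4.074 per gallon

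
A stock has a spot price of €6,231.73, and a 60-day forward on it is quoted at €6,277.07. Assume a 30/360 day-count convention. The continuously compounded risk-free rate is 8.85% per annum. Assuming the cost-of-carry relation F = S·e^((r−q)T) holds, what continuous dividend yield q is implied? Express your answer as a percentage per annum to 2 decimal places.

4.50%

From F = S·e^((r−q)T): (r − q) = ln(F/S)/T
ln(6277.07/6231.73) = ln(1.007276) = 0.007250
(r − q) = 0.007250 / (60/360) = 0.043500
q = r − ln(F/S)/T = 0.0885 − 0.043500 = 0.045000
q = 4.50%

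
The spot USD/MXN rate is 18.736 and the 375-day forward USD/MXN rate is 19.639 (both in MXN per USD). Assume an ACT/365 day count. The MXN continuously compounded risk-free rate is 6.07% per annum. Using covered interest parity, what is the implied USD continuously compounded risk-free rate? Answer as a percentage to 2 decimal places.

F = S·e^((r_MXN − r_USD)T) ⇒ r_USD = r_MXN − ln(F/S)/T
ln(19.639/18.736) = 0.047071; /(375/365) = 0.045816
r_USD = 0.0607 − 0.045816 = 0.014884
r_USD = 1.49%

1.49%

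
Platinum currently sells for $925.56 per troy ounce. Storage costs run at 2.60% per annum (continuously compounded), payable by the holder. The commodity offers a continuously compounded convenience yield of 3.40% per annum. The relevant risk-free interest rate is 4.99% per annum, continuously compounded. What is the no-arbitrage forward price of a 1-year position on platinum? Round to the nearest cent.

Net carry = r + u − y = 0.0499 + 0.0260 − 0.0340 = 0.0419
F = S·e^((r+u−y)T) = 925.56 · e^(0.0419 × 1) = 925.56 · e^0.041900
= 925.56 × 1.042790 = $965.16 per troy ounce

$965.16 per troy ounce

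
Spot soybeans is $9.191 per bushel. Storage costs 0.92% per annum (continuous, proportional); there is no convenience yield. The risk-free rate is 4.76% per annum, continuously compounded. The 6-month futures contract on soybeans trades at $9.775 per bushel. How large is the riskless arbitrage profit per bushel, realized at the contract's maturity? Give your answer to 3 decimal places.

$0.319 per bushel

Fair futures: F* = S·e^(carry·T), with carry = (r + u) = 0.0476 + 0.0092 = 0.0568
F* = 9.191 · e^(0.0568 × 6/12) = 9.191 · e^0.028400 = 9.191 × 1.028807 = $9.4558
Market $9.775 > fair $9.4558: forward overpriced → cash-and-carry (buy spot, short the forward).
At maturity, profit = |F_mkt − F*| = |9.775 − 9.4558| = $0.319 per bushel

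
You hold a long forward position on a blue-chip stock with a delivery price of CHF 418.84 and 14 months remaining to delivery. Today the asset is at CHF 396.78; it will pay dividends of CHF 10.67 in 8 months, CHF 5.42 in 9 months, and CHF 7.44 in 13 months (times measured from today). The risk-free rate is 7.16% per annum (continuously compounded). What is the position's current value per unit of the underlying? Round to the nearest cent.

PV(remaining dividends) I = 10.67·e^(−0.0716·8/12) + 5.42·e^(−0.0716·9/12) + 7.44·e^(−0.0716·13/12) = 22.1940
Current forward F = (S − I)·e^(rT) = (396.78 − 22.1940)·e^(0.0716·14/12) = 374.5860 × 1.087121 = 407.2203
Value (long) = (F − K)·e^(−rT) = (407.2203 − 418.84) × 0.919860 = -10.6885
Value = -CHF 10.69

-CHF 10.69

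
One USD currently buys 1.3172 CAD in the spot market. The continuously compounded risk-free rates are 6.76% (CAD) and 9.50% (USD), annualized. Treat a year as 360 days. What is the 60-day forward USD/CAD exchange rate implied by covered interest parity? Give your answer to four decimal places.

1.3112

F = S·e^((r_CAD − r_USD)T) = 1.3172 · e^((0.0676 − 0.0950) × 60/360)
= 1.3172 · e^-0.004567 = 1.3172 × 0.995443
F = 1.3112 CAD per USD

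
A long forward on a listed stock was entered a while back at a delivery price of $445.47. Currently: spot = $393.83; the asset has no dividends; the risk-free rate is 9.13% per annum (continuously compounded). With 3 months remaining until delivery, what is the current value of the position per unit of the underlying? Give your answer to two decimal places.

Current fair forward for the remaining 3 months: F = S·e^(r·T), r = 0.0913
F = 393.83 · e^(0.0913 × 3/12) = 393.83 × 1.023087 = 402.9224
Value of long forward = (F − K)·e^(−rT) = (402.9224 − 445.47) · e^(−0.0913·3/12)
= -42.5476 × 0.977434 = -41.59

-$41.59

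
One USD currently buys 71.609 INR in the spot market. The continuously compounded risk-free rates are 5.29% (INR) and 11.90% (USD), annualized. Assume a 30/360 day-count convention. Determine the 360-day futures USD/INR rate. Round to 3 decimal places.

67.029

F = S·e^((r_INR − r_USD)T) = 71.609 · e^((0.0529 − 0.1190) × 360/360)
= 71.609 · e^-0.066100 = 71.609 × 0.936037
F = 67.029 INR per USD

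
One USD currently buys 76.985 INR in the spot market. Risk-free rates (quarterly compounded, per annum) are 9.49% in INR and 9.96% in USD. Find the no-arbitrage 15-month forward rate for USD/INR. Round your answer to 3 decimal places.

By covered interest parity, F = S · (1+r_INR/4)^(4T) / (1+r_USD/4)^(4T)
= 76.985 × 1.124389 / 1.130856 = 76.985 × 0.994281
F = 76.545 INR per USD

76.545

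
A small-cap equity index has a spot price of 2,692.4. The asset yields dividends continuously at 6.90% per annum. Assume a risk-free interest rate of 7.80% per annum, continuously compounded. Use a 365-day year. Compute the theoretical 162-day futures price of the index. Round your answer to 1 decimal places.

2,703.2

F = S·e^((r − q)T) = 2692.4 · e^((0.0780 − 0.0690) × 162/365)
= 2692.4 · e^0.003995 = 2692.4 × 1.004003
F = 2,703.2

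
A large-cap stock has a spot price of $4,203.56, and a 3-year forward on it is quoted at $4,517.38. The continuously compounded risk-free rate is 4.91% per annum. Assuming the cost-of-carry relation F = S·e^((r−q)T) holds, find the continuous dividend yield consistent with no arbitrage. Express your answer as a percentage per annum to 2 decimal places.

2.51%

From F = S·e^((r−q)T): (r − q) = ln(F/S)/T
ln(4517.38/4203.56) = ln(1.074656) = 0.072001
(r − q) = 0.072001 / (3) = 0.024000
q = r − ln(F/S)/T = 0.0491 − 0.024000 = 0.025100
q = 2.51%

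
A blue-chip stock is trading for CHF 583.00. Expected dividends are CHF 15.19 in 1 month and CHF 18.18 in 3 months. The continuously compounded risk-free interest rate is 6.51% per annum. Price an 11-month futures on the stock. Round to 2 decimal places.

PV(dividends) I = 15.19·e^(−0.0651·1/12) + 18.18·e^(−0.0651·3/12)
I = 15.1078 + 17.8865 = 32.9943
F = (S − I)·e^(rT) = (583.00 − 32.9943) · e^(0.0651·11/12)
= 550.0057 · e^0.059675 = 550.0057 × 1.061492 = CHF 583.83

CHF 583.83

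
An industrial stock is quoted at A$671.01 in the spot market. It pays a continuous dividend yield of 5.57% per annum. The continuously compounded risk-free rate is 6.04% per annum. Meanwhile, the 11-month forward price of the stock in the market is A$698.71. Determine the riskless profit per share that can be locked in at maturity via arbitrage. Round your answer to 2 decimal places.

Fair forward: F* = S·e^(carry·T), with carry = (r − q) = 0.0604 − 0.0557 = 0.0047
F* = 671.01 · e^(0.0047 × 11/12) = 671.01 · e^0.004308 = 671.01 × 1.004317 = A$673.9068
Market A$698.71 > fair A$673.9068: forward overpriced → cash-and-carry (buy spot, short the forward).
At maturity, profit = |F_mkt − F*| = |698.71 − 673.9068| = A$24.80 per share

A$24.80 per share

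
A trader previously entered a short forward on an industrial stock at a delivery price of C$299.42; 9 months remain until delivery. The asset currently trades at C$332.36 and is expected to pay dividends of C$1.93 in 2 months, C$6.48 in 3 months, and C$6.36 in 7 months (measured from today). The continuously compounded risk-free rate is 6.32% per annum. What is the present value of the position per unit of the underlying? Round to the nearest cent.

PV(remaining dividends) I = 1.93·e^(−0.0632·2/12) + 6.48·e^(−0.0632·3/12) + 6.36·e^(−0.0632·7/12) = 14.4180
Current forward F = (S − I)·e^(rT) = (332.36 − 14.4180)·e^(0.0632·9/12) = 317.9420 × 1.048541 = 333.3752
Value (long) = (F − K)·e^(−rT) = (333.3752 − 299.42) × 0.953706 = 32.3833
Short position value = −(long value) = -C$32.38

-C$32.38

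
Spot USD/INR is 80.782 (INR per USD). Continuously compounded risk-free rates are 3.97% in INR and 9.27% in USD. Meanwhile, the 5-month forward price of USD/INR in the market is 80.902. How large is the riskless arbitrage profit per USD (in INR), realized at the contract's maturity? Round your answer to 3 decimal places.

Fair forward: F* = S·e^(carry·T), with carry = (r_INR − r_USD) = 0.0397 − 0.0927 = -0.0530
F* = 80.782 · e^(-0.0530 × 5/12) = 80.782 · e^-0.022083 = 80.782 × 0.978159 = 79.0176
Market 80.902 > fair 79.0176: forward overpriced → cash-and-carry (buy spot, short the forward).
At maturity, profit = |F_mkt − F*| = |80.902 − 79.0176| = 1.884 per USD (in INR)

1.884 per USD (in INR)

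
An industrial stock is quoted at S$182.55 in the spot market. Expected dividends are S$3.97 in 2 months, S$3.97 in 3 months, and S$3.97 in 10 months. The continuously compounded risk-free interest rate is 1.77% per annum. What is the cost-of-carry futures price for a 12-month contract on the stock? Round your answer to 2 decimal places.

PV(dividends) I = 3.97·e^(−0.0177·2/12) + 3.97·e^(−0.0177·3/12) + 3.97·e^(−0.0177·10/12)
I = 3.9583 + 3.9525 + 3.9119 = 11.8227
F = (S − I)·e^(rT) = (182.55 − 11.8227) · e^(0.0177·12/12)
= 170.7273 · e^0.017700 = 170.7273 × 1.017858 = S$173.78

S$173.78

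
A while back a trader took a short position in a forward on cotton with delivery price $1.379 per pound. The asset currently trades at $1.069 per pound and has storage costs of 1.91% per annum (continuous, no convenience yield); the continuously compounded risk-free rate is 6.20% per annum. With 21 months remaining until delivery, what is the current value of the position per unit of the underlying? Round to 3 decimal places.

$0.132 per pound

Current fair forward for the remaining 21 months: F = S·e^((r + u)·T), (r + u) = 0.0620 + 0.0191 = 0.0811
F = 1.069 · e^(0.0811 × 21/12) = 1.069 × 1.152490 = 1.2320
Value of long forward = (F − K)·e^(−rT) = (1.2320 − 1.379) · e^(−0.0620·21/12)
= -0.1470 × 0.897179 = -0.132
Short position value = −(long value) = $0.132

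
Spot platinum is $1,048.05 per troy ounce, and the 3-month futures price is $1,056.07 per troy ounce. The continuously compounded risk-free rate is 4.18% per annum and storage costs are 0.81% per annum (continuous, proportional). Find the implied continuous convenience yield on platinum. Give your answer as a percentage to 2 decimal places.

F = S·e^((r+u−y)T) ⇒ (r+u−y) = ln(F/S)/T
ln(1056.07/1048.05) = 0.007623; /T ⇒ 0.030492
y = r + u − ln(F/S)/T = 0.0418 + 0.0081 − 0.030492 = 0.019408
y = 1.94%

1.94%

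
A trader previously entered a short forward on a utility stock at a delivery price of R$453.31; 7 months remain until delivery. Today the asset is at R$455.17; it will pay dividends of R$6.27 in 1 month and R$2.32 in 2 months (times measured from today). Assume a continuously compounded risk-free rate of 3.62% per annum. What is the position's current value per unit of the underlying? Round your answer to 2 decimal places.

-R$2.77

PV(remaining dividends) I = 6.27·e^(−0.0362·1/12) + 2.32·e^(−0.0362·2/12) = 8.5572
Current forward F = (S − I)·e^(rT) = (455.17 − 8.5572)·e^(0.0362·7/12) = 446.6128 × 1.021341 = 456.1440
Value (long) = (F − K)·e^(−rT) = (456.1440 − 453.31) × 0.979105 = 2.7748
Short position value = −(long value) = -R$2.77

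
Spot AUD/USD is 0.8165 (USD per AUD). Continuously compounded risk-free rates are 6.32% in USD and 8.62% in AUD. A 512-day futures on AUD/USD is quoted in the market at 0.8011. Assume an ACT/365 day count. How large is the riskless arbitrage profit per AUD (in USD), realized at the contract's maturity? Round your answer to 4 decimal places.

Fair futures: F* = S·e^(carry·T), with carry = (r_USD − r_AUD) = 0.0632 − 0.0862 = -0.0230
F* = 0.8165 · e^(-0.0230 × 512/365) = 0.8165 · e^-0.032263 = 0.8165 × 0.968252 = 0.7906
Market 0.8011 > fair 0.7906: forward overpriced → cash-and-carry (buy spot, short the forward).
At maturity, profit = |F_mkt − F*| = |0.8011 − 0.7906| = 0.0105 per AUD (in USD)

0.0105 per AUD (in USD)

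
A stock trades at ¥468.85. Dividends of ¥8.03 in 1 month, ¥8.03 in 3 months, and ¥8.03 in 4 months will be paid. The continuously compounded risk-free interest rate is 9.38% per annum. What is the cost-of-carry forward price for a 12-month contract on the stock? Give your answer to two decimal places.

¥489.04

PV(dividends) I = 8.03·e^(−0.0938·1/12) + 8.03·e^(−0.0938·3/12) + 8.03·e^(−0.0938·4/12)
I = 7.9675 + 7.8439 + 7.7828 = 23.5942
F = (S − I)·e^(rT) = (468.85 − 23.5942) · e^(0.0938·12/12)
= 445.2558 · e^0.093800 = 445.2558 × 1.098340 = ¥489.04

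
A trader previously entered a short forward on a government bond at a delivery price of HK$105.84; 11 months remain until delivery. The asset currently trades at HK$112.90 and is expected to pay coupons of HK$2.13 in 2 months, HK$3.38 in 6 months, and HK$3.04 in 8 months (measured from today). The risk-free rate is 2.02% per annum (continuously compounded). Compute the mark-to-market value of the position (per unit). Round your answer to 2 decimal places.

-HK$0.53

PV(remaining coupons) I = 2.13·e^(−0.0202·2/12) + 3.38·e^(−0.0202·6/12) + 3.04·e^(−0.0202·8/12) = 8.4682
Current forward F = (S − I)·e^(rT) = (112.90 − 8.4682)·e^(0.0202·11/12) = 104.4318 × 1.018689 = 106.3835
Value (long) = (F − K)·e^(−rT) = (106.3835 − 105.84) × 0.981654 = 0.5335
Short position value = −(long value) = -HK$0.53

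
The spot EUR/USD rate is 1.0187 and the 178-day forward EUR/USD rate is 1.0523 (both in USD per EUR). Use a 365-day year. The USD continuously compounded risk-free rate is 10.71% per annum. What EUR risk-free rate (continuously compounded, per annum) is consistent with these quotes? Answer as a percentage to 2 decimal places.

F = S·e^((r_USD − r_EUR)T) ⇒ r_EUR = r_USD − ln(F/S)/T
ln(1.0523/1.0187) = 0.032451; /(178/365) = 0.066543
r_EUR = 0.1071 − 0.066543 = 0.040557
r_EUR = 4.06%

4.06%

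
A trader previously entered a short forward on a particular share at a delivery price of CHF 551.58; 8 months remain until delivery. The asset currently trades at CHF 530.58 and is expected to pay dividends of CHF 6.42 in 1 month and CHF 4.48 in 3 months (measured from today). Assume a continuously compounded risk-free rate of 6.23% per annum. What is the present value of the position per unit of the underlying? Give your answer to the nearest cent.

PV(remaining dividends) I = 6.42·e^(−0.0623·1/12) + 4.48·e^(−0.0623·3/12) = 10.7975
Current forward F = (S − I)·e^(rT) = (530.58 − 10.7975)·e^(0.0623·8/12) = 519.7825 × 1.042408 = 541.8254
Value (long) = (F − K)·e^(−rT) = (541.8254 − 551.58) × 0.959317 = -9.3578
Short position value = −(long value) = CHF 9.36

CHF 9.36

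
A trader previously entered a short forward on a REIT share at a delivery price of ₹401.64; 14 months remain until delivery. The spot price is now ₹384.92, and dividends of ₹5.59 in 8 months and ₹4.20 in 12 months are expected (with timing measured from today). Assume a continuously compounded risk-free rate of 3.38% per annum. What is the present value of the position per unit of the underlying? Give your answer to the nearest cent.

₹10.72

PV(remaining dividends) I = 5.59·e^(−0.0338·8/12) + 4.20·e^(−0.0338·12/12) = 9.5259
Current forward F = (S − I)·e^(rT) = (384.92 − 9.5259)·e^(0.0338·14/12) = 375.3941 × 1.040221 = 390.4928
Value (long) = (F − K)·e^(−rT) = (390.4928 − 401.64) × 0.961334 = -10.7162
Short position value = −(long value) = ₹10.72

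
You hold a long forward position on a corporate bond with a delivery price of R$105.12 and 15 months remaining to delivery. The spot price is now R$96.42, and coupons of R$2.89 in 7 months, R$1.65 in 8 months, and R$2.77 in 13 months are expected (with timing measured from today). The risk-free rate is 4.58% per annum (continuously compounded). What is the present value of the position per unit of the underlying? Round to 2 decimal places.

PV(remaining coupons) I = 2.89·e^(−0.0458·7/12) + 1.65·e^(−0.0458·8/12) + 2.77·e^(−0.0458·13/12) = 7.0501
Current forward F = (S − I)·e^(rT) = (96.42 − 7.0501)·e^(0.0458·15/12) = 89.3699 × 1.058921 = 94.6357
Value (long) = (F − K)·e^(−rT) = (94.6357 − 105.12) × 0.944358 = -9.9009
Value = -R$9.90

-R$9.90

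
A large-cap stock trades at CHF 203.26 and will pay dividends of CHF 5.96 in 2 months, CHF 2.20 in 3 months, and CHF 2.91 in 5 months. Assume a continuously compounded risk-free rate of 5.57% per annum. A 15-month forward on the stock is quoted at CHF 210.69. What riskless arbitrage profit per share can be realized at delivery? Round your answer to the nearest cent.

PV(dividends) I = 5.96·e^(−0.0557·2/12) + 2.20·e^(−0.0557·3/12) + 2.91·e^(−0.0557·5/12) = 10.9177
Fair forward F* = (S − I)·e^(rT) = (203.26 − 10.9177)·e^0.069625 = 192.3423 × 1.072106 = 206.2113
Market CHF 210.69 > fair 206.2113: forward overpriced → cash-and-carry (borrow at r, buy the stock and collect the dividends, short the forward).
Profit at T = |F_mkt − F*| = |210.69 − 206.2113| = CHF 4.48 per share

CHF 4.48 per share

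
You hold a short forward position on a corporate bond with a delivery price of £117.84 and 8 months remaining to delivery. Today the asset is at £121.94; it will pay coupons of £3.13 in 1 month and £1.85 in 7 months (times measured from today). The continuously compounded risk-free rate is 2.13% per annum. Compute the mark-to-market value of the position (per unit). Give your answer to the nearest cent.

-£0.81

PV(remaining coupons) I = 3.13·e^(−0.0213·1/12) + 1.85·e^(−0.0213·7/12) = 4.9516
Current forward F = (S − I)·e^(rT) = (121.94 − 4.9516)·e^(0.0213·8/12) = 116.9884 × 1.014301 = 118.6615
Value (long) = (F − K)·e^(−rT) = (118.6615 − 117.84) × 0.985900 = 0.8099
Short position value = −(long value) = -£0.81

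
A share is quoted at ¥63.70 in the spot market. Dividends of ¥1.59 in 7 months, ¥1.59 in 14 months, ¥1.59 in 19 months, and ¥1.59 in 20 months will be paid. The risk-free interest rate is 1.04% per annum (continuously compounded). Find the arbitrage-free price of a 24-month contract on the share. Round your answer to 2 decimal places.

¥58.63

PV(dividends) I = 1.59·e^(−0.0104·7/12) + 1.59·e^(−0.0104·14/12) + 1.59·e^(−0.0104·19/12) + 1.59·e^(−0.0104·20/12)
I = 1.5804 + 1.5708 + 1.5640 + 1.5627 = 6.2779
F = (S − I)·e^(rT) = (63.70 − 6.2779) · e^(0.0104·24/12)
= 57.4221 · e^0.020800 = 57.4221 × 1.021018 = ¥58.63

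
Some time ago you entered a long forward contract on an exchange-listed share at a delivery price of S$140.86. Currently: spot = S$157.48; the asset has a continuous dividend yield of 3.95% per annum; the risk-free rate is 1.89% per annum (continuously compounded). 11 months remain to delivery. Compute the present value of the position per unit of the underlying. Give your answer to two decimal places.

Current fair forward for the remaining 11 months: F = S·e^((r − q)·T), (r − q) = 0.0189 − 0.0395 = -0.0206
F = 157.48 · e^(-0.0206 × 11/12) = 157.48 × 0.981294 = 154.5342
Value of long forward = (F − K)·e^(−rT) = (154.5342 − 140.86) · e^(−0.0189·11/12)
= 13.6742 × 0.982824 = 13.44

S$13.44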